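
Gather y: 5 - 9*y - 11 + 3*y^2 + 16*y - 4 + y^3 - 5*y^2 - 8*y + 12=y^3 - 2*y^2 - y + 2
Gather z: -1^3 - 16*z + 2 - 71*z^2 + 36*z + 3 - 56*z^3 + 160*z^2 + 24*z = -56*z^3 + 89*z^2 + 44*z + 4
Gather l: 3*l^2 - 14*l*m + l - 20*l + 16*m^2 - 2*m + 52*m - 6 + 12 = 3*l^2 + l*(-14*m - 19) + 16*m^2 + 50*m + 6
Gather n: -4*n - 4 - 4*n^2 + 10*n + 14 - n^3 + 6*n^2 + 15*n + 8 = -n^3 + 2*n^2 + 21*n + 18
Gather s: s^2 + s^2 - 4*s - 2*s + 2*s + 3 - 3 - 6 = 2*s^2 - 4*s - 6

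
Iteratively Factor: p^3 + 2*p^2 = (p)*(p^2 + 2*p) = p^2*(p + 2)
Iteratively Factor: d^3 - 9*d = (d + 3)*(d^2 - 3*d) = d*(d + 3)*(d - 3)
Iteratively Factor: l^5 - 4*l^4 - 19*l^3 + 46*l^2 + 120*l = (l + 2)*(l^4 - 6*l^3 - 7*l^2 + 60*l) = (l - 5)*(l + 2)*(l^3 - l^2 - 12*l) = (l - 5)*(l - 4)*(l + 2)*(l^2 + 3*l) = l*(l - 5)*(l - 4)*(l + 2)*(l + 3)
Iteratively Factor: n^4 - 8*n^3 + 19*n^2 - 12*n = (n - 4)*(n^3 - 4*n^2 + 3*n) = (n - 4)*(n - 3)*(n^2 - n) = n*(n - 4)*(n - 3)*(n - 1)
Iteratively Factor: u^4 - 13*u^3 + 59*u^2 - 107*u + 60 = (u - 1)*(u^3 - 12*u^2 + 47*u - 60) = (u - 4)*(u - 1)*(u^2 - 8*u + 15) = (u - 4)*(u - 3)*(u - 1)*(u - 5)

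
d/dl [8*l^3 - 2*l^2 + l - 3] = 24*l^2 - 4*l + 1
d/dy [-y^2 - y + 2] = -2*y - 1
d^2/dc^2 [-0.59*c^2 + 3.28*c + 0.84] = -1.18000000000000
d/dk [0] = 0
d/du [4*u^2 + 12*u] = 8*u + 12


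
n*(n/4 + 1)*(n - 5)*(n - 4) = n^4/4 - 5*n^3/4 - 4*n^2 + 20*n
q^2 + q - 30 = (q - 5)*(q + 6)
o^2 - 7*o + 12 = (o - 4)*(o - 3)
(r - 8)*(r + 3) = r^2 - 5*r - 24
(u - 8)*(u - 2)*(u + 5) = u^3 - 5*u^2 - 34*u + 80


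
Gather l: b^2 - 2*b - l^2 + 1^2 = b^2 - 2*b - l^2 + 1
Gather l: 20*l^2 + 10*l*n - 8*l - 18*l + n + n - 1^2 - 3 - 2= 20*l^2 + l*(10*n - 26) + 2*n - 6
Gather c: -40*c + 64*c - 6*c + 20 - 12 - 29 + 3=18*c - 18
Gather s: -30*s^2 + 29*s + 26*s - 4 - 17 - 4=-30*s^2 + 55*s - 25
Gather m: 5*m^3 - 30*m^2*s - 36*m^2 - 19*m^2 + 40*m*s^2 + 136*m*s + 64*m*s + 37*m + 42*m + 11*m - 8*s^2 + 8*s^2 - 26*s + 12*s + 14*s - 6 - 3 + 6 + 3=5*m^3 + m^2*(-30*s - 55) + m*(40*s^2 + 200*s + 90)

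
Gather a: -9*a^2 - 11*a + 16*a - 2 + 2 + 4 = -9*a^2 + 5*a + 4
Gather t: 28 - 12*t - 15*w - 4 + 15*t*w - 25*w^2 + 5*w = t*(15*w - 12) - 25*w^2 - 10*w + 24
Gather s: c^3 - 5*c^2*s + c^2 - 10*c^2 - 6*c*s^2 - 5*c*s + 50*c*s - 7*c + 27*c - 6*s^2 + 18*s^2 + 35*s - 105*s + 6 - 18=c^3 - 9*c^2 + 20*c + s^2*(12 - 6*c) + s*(-5*c^2 + 45*c - 70) - 12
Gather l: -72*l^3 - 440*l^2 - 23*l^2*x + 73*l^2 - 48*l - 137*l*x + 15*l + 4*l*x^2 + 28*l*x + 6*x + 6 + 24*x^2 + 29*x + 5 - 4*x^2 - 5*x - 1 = -72*l^3 + l^2*(-23*x - 367) + l*(4*x^2 - 109*x - 33) + 20*x^2 + 30*x + 10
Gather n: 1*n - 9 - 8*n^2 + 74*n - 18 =-8*n^2 + 75*n - 27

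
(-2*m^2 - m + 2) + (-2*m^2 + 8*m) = -4*m^2 + 7*m + 2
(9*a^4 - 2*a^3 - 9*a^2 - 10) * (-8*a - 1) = -72*a^5 + 7*a^4 + 74*a^3 + 9*a^2 + 80*a + 10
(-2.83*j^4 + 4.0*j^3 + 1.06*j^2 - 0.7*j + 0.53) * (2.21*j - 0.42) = -6.2543*j^5 + 10.0286*j^4 + 0.6626*j^3 - 1.9922*j^2 + 1.4653*j - 0.2226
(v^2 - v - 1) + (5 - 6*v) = v^2 - 7*v + 4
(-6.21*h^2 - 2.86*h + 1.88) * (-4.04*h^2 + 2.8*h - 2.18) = 25.0884*h^4 - 5.8336*h^3 - 2.0654*h^2 + 11.4988*h - 4.0984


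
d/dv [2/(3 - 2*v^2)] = 8*v/(2*v^2 - 3)^2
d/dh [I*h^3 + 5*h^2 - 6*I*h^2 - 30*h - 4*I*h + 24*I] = 3*I*h^2 + h*(10 - 12*I) - 30 - 4*I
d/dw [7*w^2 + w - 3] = 14*w + 1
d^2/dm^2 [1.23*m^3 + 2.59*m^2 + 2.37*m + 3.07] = 7.38*m + 5.18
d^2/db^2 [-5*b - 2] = 0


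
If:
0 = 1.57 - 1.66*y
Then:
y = 0.95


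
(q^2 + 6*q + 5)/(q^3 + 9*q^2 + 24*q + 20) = (q + 1)/(q^2 + 4*q + 4)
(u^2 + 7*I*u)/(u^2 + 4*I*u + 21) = u/(u - 3*I)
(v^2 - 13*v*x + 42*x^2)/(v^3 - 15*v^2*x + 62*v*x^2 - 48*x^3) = (v - 7*x)/(v^2 - 9*v*x + 8*x^2)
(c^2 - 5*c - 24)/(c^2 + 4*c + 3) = (c - 8)/(c + 1)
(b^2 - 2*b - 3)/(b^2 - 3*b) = (b + 1)/b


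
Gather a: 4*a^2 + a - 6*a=4*a^2 - 5*a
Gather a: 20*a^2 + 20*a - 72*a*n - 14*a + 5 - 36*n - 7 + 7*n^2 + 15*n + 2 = 20*a^2 + a*(6 - 72*n) + 7*n^2 - 21*n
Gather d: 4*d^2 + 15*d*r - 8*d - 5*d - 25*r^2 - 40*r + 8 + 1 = 4*d^2 + d*(15*r - 13) - 25*r^2 - 40*r + 9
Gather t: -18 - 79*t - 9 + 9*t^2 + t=9*t^2 - 78*t - 27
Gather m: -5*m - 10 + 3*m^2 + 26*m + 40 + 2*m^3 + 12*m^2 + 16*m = 2*m^3 + 15*m^2 + 37*m + 30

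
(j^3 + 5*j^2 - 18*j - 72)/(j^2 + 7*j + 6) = (j^2 - j - 12)/(j + 1)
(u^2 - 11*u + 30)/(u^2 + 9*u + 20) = (u^2 - 11*u + 30)/(u^2 + 9*u + 20)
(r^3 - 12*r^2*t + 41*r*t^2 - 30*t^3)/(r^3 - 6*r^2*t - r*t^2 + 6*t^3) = (r - 5*t)/(r + t)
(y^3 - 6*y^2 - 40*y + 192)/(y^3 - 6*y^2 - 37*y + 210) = (y^2 - 12*y + 32)/(y^2 - 12*y + 35)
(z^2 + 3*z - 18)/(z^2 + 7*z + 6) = (z - 3)/(z + 1)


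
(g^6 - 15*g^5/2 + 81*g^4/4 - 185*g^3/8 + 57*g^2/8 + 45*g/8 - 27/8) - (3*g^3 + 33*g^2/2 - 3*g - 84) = g^6 - 15*g^5/2 + 81*g^4/4 - 209*g^3/8 - 75*g^2/8 + 69*g/8 + 645/8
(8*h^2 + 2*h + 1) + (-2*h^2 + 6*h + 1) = 6*h^2 + 8*h + 2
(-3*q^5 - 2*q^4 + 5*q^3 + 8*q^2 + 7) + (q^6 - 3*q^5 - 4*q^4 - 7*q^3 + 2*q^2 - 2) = q^6 - 6*q^5 - 6*q^4 - 2*q^3 + 10*q^2 + 5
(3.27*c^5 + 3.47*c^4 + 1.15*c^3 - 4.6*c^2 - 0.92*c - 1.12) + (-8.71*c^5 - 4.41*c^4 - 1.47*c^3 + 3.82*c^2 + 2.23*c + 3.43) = -5.44*c^5 - 0.94*c^4 - 0.32*c^3 - 0.78*c^2 + 1.31*c + 2.31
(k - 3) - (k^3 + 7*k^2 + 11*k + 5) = -k^3 - 7*k^2 - 10*k - 8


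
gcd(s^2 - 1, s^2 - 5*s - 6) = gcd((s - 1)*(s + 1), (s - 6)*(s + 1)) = s + 1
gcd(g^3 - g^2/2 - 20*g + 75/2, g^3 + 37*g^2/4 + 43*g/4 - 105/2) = g + 5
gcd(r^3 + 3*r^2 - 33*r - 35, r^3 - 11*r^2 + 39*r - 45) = r - 5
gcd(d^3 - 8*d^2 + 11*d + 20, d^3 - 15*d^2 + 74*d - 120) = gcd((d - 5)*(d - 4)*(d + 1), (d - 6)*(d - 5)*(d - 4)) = d^2 - 9*d + 20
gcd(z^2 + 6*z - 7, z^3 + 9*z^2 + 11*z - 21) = z^2 + 6*z - 7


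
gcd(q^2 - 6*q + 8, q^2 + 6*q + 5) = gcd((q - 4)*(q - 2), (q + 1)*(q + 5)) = 1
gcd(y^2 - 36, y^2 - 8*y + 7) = 1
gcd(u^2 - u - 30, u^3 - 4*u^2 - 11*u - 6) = u - 6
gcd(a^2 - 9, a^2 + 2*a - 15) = a - 3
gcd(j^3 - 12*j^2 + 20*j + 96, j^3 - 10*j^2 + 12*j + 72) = j^2 - 4*j - 12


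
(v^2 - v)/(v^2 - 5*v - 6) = v*(1 - v)/(-v^2 + 5*v + 6)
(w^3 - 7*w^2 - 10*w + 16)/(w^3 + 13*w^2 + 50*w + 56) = (w^2 - 9*w + 8)/(w^2 + 11*w + 28)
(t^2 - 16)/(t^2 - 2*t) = (t^2 - 16)/(t*(t - 2))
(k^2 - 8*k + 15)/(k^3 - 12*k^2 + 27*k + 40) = (k - 3)/(k^2 - 7*k - 8)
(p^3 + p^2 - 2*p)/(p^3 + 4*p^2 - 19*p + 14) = p*(p + 2)/(p^2 + 5*p - 14)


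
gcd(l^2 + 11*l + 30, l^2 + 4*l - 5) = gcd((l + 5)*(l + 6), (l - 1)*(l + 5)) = l + 5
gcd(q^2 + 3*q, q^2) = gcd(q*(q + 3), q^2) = q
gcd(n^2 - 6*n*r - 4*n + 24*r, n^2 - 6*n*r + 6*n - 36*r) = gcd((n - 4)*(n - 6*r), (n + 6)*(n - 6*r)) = -n + 6*r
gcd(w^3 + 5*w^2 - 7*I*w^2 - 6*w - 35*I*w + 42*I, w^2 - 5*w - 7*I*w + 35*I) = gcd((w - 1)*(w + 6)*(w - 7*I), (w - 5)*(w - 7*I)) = w - 7*I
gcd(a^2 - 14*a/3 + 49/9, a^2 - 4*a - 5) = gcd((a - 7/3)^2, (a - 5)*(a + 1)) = 1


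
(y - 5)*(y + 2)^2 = y^3 - y^2 - 16*y - 20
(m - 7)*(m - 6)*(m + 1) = m^3 - 12*m^2 + 29*m + 42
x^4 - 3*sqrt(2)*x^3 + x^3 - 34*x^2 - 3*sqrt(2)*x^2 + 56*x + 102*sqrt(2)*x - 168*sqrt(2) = (x - 4)*(x - 2)*(x + 7)*(x - 3*sqrt(2))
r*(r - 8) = r^2 - 8*r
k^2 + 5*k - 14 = (k - 2)*(k + 7)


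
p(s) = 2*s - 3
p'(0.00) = 2.00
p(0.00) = -3.00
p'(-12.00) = 2.00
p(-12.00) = -27.00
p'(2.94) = 2.00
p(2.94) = 2.88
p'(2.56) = 2.00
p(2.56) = 2.12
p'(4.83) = 2.00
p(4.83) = 6.66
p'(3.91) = 2.00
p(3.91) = 4.82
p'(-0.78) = 2.00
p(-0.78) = -4.56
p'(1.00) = 2.00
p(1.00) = -1.00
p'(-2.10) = 2.00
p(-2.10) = -7.20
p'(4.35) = 2.00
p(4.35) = 5.70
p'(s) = 2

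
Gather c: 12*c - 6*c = 6*c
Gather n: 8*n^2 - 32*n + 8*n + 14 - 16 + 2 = 8*n^2 - 24*n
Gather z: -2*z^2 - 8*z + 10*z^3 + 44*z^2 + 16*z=10*z^3 + 42*z^2 + 8*z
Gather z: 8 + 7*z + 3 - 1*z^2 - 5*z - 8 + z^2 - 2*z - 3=0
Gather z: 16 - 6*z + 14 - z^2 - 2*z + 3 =-z^2 - 8*z + 33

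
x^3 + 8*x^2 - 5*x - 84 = (x - 3)*(x + 4)*(x + 7)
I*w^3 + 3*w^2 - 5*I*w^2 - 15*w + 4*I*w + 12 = (w - 4)*(w - 3*I)*(I*w - I)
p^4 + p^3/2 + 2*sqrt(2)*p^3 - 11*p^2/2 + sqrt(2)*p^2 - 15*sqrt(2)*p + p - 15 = (p - 5/2)*(p + 3)*(p + sqrt(2))^2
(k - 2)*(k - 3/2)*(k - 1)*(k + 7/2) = k^4 - k^3 - 37*k^2/4 + 79*k/4 - 21/2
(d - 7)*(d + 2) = d^2 - 5*d - 14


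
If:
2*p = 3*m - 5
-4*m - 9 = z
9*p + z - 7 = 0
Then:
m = 77/19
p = 68/19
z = -479/19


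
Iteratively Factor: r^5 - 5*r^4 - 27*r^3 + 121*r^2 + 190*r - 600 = (r - 5)*(r^4 - 27*r^2 - 14*r + 120) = (r - 5)^2*(r^3 + 5*r^2 - 2*r - 24) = (r - 5)^2*(r - 2)*(r^2 + 7*r + 12) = (r - 5)^2*(r - 2)*(r + 3)*(r + 4)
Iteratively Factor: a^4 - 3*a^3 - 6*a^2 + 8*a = (a)*(a^3 - 3*a^2 - 6*a + 8) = a*(a + 2)*(a^2 - 5*a + 4) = a*(a - 1)*(a + 2)*(a - 4)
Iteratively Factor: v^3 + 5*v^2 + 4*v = (v + 4)*(v^2 + v) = v*(v + 4)*(v + 1)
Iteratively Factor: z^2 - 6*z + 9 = (z - 3)*(z - 3)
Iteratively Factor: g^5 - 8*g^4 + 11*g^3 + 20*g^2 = (g)*(g^4 - 8*g^3 + 11*g^2 + 20*g) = g^2*(g^3 - 8*g^2 + 11*g + 20) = g^2*(g - 5)*(g^2 - 3*g - 4) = g^2*(g - 5)*(g + 1)*(g - 4)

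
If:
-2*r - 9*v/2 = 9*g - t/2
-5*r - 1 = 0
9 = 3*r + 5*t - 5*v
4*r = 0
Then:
No Solution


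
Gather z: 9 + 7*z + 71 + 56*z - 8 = 63*z + 72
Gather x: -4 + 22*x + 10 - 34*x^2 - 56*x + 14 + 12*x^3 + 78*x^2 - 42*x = 12*x^3 + 44*x^2 - 76*x + 20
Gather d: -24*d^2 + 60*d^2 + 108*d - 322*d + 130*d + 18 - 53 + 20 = 36*d^2 - 84*d - 15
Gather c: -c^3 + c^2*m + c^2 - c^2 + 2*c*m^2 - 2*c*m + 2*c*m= -c^3 + c^2*m + 2*c*m^2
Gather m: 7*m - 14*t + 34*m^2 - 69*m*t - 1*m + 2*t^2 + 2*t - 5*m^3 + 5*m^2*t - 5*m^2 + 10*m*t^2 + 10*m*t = -5*m^3 + m^2*(5*t + 29) + m*(10*t^2 - 59*t + 6) + 2*t^2 - 12*t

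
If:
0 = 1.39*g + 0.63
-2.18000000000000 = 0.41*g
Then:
No Solution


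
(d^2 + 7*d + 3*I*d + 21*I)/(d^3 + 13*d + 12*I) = (d + 7)/(d^2 - 3*I*d + 4)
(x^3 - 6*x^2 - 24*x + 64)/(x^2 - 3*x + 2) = (x^2 - 4*x - 32)/(x - 1)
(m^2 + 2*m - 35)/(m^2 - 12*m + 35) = (m + 7)/(m - 7)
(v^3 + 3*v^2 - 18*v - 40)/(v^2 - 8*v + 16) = (v^2 + 7*v + 10)/(v - 4)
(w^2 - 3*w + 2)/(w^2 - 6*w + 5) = (w - 2)/(w - 5)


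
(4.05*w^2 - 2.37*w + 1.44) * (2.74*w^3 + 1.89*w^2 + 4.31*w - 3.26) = 11.097*w^5 + 1.1607*w^4 + 16.9218*w^3 - 20.6961*w^2 + 13.9326*w - 4.6944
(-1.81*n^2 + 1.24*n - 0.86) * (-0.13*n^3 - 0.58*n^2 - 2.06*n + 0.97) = 0.2353*n^5 + 0.8886*n^4 + 3.1212*n^3 - 3.8113*n^2 + 2.9744*n - 0.8342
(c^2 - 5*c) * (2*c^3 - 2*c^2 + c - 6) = 2*c^5 - 12*c^4 + 11*c^3 - 11*c^2 + 30*c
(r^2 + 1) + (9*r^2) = 10*r^2 + 1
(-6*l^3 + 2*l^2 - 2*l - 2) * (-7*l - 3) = 42*l^4 + 4*l^3 + 8*l^2 + 20*l + 6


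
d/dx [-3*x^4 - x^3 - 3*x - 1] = -12*x^3 - 3*x^2 - 3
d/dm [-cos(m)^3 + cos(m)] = (3*cos(m)^2 - 1)*sin(m)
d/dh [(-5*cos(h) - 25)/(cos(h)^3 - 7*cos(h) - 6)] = 5*(-3*cos(h) - 15*cos(2*h) - cos(3*h) + 43)*sin(h)/(2*(-cos(h)^3 + 7*cos(h) + 6)^2)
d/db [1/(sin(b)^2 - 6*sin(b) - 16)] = 2*(3 - sin(b))*cos(b)/((sin(b) - 8)^2*(sin(b) + 2)^2)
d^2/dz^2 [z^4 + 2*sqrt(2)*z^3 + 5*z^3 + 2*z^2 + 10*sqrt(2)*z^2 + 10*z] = 12*z^2 + 12*sqrt(2)*z + 30*z + 4 + 20*sqrt(2)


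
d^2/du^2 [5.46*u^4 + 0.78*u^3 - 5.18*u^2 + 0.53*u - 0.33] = 65.52*u^2 + 4.68*u - 10.36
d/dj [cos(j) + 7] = -sin(j)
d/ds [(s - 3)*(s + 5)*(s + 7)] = 3*s^2 + 18*s - 1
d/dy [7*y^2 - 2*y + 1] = 14*y - 2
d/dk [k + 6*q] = 1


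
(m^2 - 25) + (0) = m^2 - 25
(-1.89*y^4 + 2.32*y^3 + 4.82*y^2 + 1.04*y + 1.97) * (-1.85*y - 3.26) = 3.4965*y^5 + 1.8694*y^4 - 16.4802*y^3 - 17.6372*y^2 - 7.0349*y - 6.4222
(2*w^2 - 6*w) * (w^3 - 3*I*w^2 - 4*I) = 2*w^5 - 6*w^4 - 6*I*w^4 + 18*I*w^3 - 8*I*w^2 + 24*I*w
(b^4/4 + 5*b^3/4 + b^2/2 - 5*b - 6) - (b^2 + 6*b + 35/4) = b^4/4 + 5*b^3/4 - b^2/2 - 11*b - 59/4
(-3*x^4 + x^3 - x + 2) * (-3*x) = 9*x^5 - 3*x^4 + 3*x^2 - 6*x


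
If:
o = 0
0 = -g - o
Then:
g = 0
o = 0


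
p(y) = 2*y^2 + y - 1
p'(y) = 4*y + 1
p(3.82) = 32.00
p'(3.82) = 16.28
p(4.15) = 37.60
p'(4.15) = 17.60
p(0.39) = -0.31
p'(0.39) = 2.56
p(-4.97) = 43.43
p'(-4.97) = -18.88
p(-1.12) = 0.39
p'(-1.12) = -3.48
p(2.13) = 10.20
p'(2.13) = 9.52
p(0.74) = 0.84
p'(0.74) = 3.96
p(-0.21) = -1.12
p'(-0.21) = 0.16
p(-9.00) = 152.00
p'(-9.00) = -35.00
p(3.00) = 20.00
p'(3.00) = 13.00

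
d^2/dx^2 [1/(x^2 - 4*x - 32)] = 2*(x^2 - 4*x - 4*(x - 2)^2 - 32)/(-x^2 + 4*x + 32)^3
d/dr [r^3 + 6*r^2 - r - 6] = 3*r^2 + 12*r - 1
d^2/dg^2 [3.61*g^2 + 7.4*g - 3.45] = 7.22000000000000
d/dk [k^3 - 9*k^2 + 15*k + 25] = 3*k^2 - 18*k + 15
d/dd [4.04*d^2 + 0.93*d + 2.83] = 8.08*d + 0.93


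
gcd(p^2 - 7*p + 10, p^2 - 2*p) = p - 2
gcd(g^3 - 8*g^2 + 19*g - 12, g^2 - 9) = g - 3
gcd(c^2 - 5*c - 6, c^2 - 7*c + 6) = c - 6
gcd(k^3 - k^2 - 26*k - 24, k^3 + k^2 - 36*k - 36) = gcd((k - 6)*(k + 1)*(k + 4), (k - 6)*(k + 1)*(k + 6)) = k^2 - 5*k - 6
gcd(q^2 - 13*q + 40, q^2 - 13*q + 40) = q^2 - 13*q + 40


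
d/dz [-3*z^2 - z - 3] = -6*z - 1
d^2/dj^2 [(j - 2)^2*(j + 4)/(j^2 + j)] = 2*(-11*j^3 + 48*j^2 + 48*j + 16)/(j^3*(j^3 + 3*j^2 + 3*j + 1))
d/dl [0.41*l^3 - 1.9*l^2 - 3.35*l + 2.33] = 1.23*l^2 - 3.8*l - 3.35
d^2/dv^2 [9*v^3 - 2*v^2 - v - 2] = 54*v - 4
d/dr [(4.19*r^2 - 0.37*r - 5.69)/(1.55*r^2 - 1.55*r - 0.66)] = (-5.921*r^2 + 12.1082*r - 8.5753)/(2.4025*r^4 - 4.805*r^3 + 0.3565*r^2 + 2.046*r + 0.4356)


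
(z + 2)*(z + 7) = z^2 + 9*z + 14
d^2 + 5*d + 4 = (d + 1)*(d + 4)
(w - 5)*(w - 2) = w^2 - 7*w + 10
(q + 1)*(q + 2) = q^2 + 3*q + 2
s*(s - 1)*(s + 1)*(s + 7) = s^4 + 7*s^3 - s^2 - 7*s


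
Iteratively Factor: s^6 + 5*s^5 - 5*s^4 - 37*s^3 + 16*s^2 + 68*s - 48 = (s + 2)*(s^5 + 3*s^4 - 11*s^3 - 15*s^2 + 46*s - 24) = (s - 1)*(s + 2)*(s^4 + 4*s^3 - 7*s^2 - 22*s + 24) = (s - 1)^2*(s + 2)*(s^3 + 5*s^2 - 2*s - 24) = (s - 1)^2*(s + 2)*(s + 4)*(s^2 + s - 6) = (s - 1)^2*(s + 2)*(s + 3)*(s + 4)*(s - 2)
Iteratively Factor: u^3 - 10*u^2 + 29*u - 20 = (u - 1)*(u^2 - 9*u + 20) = (u - 5)*(u - 1)*(u - 4)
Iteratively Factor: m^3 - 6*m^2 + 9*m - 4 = (m - 1)*(m^2 - 5*m + 4) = (m - 1)^2*(m - 4)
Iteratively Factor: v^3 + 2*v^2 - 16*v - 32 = (v - 4)*(v^2 + 6*v + 8) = (v - 4)*(v + 4)*(v + 2)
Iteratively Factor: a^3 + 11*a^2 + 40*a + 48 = (a + 4)*(a^2 + 7*a + 12) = (a + 3)*(a + 4)*(a + 4)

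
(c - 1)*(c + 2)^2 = c^3 + 3*c^2 - 4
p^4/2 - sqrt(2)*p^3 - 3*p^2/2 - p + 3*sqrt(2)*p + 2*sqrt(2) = (p/2 + 1/2)*(p - 2)*(p + 1)*(p - 2*sqrt(2))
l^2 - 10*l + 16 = (l - 8)*(l - 2)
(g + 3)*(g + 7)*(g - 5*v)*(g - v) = g^4 - 6*g^3*v + 10*g^3 + 5*g^2*v^2 - 60*g^2*v + 21*g^2 + 50*g*v^2 - 126*g*v + 105*v^2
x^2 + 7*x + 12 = (x + 3)*(x + 4)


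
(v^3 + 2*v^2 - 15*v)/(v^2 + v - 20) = v*(v - 3)/(v - 4)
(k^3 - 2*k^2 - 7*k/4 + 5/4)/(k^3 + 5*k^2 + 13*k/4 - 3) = (2*k^2 - 3*k - 5)/(2*k^2 + 11*k + 12)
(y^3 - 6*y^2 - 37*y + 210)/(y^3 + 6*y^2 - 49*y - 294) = (y - 5)/(y + 7)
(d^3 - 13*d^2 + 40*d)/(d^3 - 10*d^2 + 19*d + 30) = d*(d - 8)/(d^2 - 5*d - 6)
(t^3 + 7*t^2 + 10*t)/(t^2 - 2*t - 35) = t*(t + 2)/(t - 7)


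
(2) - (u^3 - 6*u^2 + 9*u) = -u^3 + 6*u^2 - 9*u + 2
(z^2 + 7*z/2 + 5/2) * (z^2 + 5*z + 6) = z^4 + 17*z^3/2 + 26*z^2 + 67*z/2 + 15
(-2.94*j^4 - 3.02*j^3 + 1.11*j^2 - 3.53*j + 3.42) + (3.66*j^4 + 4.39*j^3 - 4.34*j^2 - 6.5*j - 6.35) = 0.72*j^4 + 1.37*j^3 - 3.23*j^2 - 10.03*j - 2.93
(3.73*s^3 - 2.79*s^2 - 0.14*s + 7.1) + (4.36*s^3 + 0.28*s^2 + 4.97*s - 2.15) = 8.09*s^3 - 2.51*s^2 + 4.83*s + 4.95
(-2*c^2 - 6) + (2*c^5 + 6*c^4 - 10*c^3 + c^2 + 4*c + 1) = 2*c^5 + 6*c^4 - 10*c^3 - c^2 + 4*c - 5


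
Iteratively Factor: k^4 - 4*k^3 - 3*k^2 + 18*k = (k + 2)*(k^3 - 6*k^2 + 9*k) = (k - 3)*(k + 2)*(k^2 - 3*k) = (k - 3)^2*(k + 2)*(k)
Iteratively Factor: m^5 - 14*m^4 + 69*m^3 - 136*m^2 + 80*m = (m - 1)*(m^4 - 13*m^3 + 56*m^2 - 80*m) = (m - 4)*(m - 1)*(m^3 - 9*m^2 + 20*m) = (m - 4)^2*(m - 1)*(m^2 - 5*m) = m*(m - 4)^2*(m - 1)*(m - 5)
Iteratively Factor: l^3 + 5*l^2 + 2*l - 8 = (l - 1)*(l^2 + 6*l + 8) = (l - 1)*(l + 4)*(l + 2)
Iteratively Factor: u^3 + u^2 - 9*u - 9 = (u - 3)*(u^2 + 4*u + 3) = (u - 3)*(u + 1)*(u + 3)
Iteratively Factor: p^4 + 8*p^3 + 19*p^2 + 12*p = (p + 4)*(p^3 + 4*p^2 + 3*p) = (p + 1)*(p + 4)*(p^2 + 3*p) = p*(p + 1)*(p + 4)*(p + 3)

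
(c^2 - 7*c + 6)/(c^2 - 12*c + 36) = (c - 1)/(c - 6)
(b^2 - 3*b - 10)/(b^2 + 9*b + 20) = (b^2 - 3*b - 10)/(b^2 + 9*b + 20)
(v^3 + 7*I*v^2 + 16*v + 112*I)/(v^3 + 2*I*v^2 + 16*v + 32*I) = (v + 7*I)/(v + 2*I)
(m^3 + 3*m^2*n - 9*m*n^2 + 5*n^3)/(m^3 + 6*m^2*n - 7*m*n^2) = (m^2 + 4*m*n - 5*n^2)/(m*(m + 7*n))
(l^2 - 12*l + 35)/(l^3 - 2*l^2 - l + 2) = (l^2 - 12*l + 35)/(l^3 - 2*l^2 - l + 2)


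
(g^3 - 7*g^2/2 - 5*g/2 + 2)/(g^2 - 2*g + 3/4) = 2*(g^2 - 3*g - 4)/(2*g - 3)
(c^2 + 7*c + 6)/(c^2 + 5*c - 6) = (c + 1)/(c - 1)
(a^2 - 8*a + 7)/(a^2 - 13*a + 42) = (a - 1)/(a - 6)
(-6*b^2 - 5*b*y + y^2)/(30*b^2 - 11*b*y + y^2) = (b + y)/(-5*b + y)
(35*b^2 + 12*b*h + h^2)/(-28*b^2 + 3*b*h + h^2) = (-5*b - h)/(4*b - h)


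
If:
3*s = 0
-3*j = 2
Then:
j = -2/3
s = 0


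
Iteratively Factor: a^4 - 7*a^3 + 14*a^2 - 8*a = (a - 1)*(a^3 - 6*a^2 + 8*a) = a*(a - 1)*(a^2 - 6*a + 8) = a*(a - 2)*(a - 1)*(a - 4)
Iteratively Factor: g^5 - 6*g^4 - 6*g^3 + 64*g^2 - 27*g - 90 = (g - 5)*(g^4 - g^3 - 11*g^2 + 9*g + 18) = (g - 5)*(g + 1)*(g^3 - 2*g^2 - 9*g + 18) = (g - 5)*(g - 3)*(g + 1)*(g^2 + g - 6) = (g - 5)*(g - 3)*(g + 1)*(g + 3)*(g - 2)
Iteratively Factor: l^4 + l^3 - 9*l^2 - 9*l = (l)*(l^3 + l^2 - 9*l - 9) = l*(l + 1)*(l^2 - 9) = l*(l + 1)*(l + 3)*(l - 3)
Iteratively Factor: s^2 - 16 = (s - 4)*(s + 4)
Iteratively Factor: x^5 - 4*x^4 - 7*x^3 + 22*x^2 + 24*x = (x)*(x^4 - 4*x^3 - 7*x^2 + 22*x + 24) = x*(x + 2)*(x^3 - 6*x^2 + 5*x + 12) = x*(x + 1)*(x + 2)*(x^2 - 7*x + 12) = x*(x - 3)*(x + 1)*(x + 2)*(x - 4)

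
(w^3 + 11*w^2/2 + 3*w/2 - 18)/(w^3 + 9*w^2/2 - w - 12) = (w + 3)/(w + 2)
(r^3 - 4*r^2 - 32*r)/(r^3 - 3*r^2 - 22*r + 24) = r*(r - 8)/(r^2 - 7*r + 6)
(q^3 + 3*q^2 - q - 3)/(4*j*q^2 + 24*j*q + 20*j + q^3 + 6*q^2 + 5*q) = (q^2 + 2*q - 3)/(4*j*q + 20*j + q^2 + 5*q)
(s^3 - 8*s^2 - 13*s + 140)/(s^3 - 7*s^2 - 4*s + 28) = (s^2 - s - 20)/(s^2 - 4)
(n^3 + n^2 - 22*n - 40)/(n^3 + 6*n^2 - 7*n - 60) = (n^2 - 3*n - 10)/(n^2 + 2*n - 15)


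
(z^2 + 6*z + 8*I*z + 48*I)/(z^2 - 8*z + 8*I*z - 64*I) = (z + 6)/(z - 8)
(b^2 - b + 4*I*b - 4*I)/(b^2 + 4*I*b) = (b - 1)/b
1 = 1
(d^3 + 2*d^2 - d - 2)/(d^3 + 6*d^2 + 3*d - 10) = (d + 1)/(d + 5)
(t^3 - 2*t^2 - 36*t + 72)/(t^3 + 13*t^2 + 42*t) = (t^2 - 8*t + 12)/(t*(t + 7))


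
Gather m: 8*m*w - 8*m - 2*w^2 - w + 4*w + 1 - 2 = m*(8*w - 8) - 2*w^2 + 3*w - 1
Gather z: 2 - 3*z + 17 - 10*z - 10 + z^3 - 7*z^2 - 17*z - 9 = z^3 - 7*z^2 - 30*z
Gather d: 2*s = 2*s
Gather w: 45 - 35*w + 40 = 85 - 35*w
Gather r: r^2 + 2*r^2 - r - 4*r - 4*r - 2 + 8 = 3*r^2 - 9*r + 6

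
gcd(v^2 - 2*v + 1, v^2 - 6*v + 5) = v - 1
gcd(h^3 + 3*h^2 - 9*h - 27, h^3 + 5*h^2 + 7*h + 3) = h + 3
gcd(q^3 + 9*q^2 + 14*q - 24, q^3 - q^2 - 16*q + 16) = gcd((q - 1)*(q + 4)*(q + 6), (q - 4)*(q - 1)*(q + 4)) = q^2 + 3*q - 4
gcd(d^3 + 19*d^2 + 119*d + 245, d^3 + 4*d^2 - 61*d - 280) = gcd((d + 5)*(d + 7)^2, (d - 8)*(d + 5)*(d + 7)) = d^2 + 12*d + 35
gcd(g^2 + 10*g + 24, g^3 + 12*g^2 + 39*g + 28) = g + 4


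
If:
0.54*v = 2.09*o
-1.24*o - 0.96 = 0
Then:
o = -0.77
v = -3.00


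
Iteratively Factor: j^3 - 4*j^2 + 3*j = (j - 3)*(j^2 - j) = j*(j - 3)*(j - 1)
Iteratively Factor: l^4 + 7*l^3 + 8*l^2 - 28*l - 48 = (l + 4)*(l^3 + 3*l^2 - 4*l - 12) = (l + 3)*(l + 4)*(l^2 - 4) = (l + 2)*(l + 3)*(l + 4)*(l - 2)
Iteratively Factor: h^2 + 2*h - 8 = (h + 4)*(h - 2)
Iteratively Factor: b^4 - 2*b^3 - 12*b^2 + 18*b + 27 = (b - 3)*(b^3 + b^2 - 9*b - 9) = (b - 3)*(b + 3)*(b^2 - 2*b - 3) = (b - 3)^2*(b + 3)*(b + 1)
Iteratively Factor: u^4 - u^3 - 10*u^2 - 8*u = (u)*(u^3 - u^2 - 10*u - 8) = u*(u + 2)*(u^2 - 3*u - 4) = u*(u - 4)*(u + 2)*(u + 1)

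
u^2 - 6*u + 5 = (u - 5)*(u - 1)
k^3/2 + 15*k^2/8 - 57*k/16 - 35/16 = (k/2 + 1/4)*(k - 7/4)*(k + 5)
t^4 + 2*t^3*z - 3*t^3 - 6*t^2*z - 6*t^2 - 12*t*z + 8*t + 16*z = (t - 4)*(t - 1)*(t + 2)*(t + 2*z)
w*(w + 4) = w^2 + 4*w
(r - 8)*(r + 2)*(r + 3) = r^3 - 3*r^2 - 34*r - 48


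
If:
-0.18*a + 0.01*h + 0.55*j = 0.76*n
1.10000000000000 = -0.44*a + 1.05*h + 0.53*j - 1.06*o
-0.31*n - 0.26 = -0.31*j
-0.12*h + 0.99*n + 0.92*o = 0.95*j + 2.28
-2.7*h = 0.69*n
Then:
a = -4.73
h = -1.58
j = 7.01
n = 6.18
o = 2.87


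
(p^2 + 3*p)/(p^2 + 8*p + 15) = p/(p + 5)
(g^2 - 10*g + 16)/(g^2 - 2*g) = (g - 8)/g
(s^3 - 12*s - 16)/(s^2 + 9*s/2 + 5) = 2*(s^2 - 2*s - 8)/(2*s + 5)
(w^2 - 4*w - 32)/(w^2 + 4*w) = (w - 8)/w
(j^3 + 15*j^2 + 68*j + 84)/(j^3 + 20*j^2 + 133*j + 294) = (j + 2)/(j + 7)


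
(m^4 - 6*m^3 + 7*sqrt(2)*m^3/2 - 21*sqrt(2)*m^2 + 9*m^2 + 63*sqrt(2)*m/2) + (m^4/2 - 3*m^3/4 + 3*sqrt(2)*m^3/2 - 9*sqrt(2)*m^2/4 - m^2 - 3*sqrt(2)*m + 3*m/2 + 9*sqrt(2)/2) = 3*m^4/2 - 27*m^3/4 + 5*sqrt(2)*m^3 - 93*sqrt(2)*m^2/4 + 8*m^2 + 3*m/2 + 57*sqrt(2)*m/2 + 9*sqrt(2)/2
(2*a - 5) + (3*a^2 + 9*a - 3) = 3*a^2 + 11*a - 8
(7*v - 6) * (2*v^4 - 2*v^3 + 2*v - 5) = 14*v^5 - 26*v^4 + 12*v^3 + 14*v^2 - 47*v + 30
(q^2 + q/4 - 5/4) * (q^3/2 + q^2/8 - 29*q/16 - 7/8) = q^5/2 + q^4/4 - 77*q^3/32 - 95*q^2/64 + 131*q/64 + 35/32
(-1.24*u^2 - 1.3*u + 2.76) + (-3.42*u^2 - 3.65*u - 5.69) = -4.66*u^2 - 4.95*u - 2.93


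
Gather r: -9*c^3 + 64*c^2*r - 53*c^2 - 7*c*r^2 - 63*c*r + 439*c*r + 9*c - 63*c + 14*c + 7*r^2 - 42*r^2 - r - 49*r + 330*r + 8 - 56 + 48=-9*c^3 - 53*c^2 - 40*c + r^2*(-7*c - 35) + r*(64*c^2 + 376*c + 280)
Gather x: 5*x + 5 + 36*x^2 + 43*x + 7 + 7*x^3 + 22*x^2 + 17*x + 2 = 7*x^3 + 58*x^2 + 65*x + 14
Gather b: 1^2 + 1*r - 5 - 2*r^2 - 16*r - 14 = -2*r^2 - 15*r - 18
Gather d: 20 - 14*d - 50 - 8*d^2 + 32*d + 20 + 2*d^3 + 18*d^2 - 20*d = 2*d^3 + 10*d^2 - 2*d - 10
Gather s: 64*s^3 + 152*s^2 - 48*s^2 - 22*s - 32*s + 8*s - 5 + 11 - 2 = 64*s^3 + 104*s^2 - 46*s + 4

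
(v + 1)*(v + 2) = v^2 + 3*v + 2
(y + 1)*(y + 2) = y^2 + 3*y + 2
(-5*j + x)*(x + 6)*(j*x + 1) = -5*j^2*x^2 - 30*j^2*x + j*x^3 + 6*j*x^2 - 5*j*x - 30*j + x^2 + 6*x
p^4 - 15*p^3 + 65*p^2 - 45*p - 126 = (p - 7)*(p - 6)*(p - 3)*(p + 1)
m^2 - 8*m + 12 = (m - 6)*(m - 2)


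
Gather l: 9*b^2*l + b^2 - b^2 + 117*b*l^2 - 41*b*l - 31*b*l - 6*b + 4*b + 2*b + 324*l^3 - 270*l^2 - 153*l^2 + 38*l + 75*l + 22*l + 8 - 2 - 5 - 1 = 324*l^3 + l^2*(117*b - 423) + l*(9*b^2 - 72*b + 135)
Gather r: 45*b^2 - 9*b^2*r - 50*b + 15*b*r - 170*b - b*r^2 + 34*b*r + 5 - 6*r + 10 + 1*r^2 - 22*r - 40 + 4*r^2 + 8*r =45*b^2 - 220*b + r^2*(5 - b) + r*(-9*b^2 + 49*b - 20) - 25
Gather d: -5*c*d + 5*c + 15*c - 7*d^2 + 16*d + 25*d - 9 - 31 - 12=20*c - 7*d^2 + d*(41 - 5*c) - 52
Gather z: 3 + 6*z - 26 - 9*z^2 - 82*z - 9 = -9*z^2 - 76*z - 32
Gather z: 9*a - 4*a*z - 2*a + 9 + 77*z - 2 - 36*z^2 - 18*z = 7*a - 36*z^2 + z*(59 - 4*a) + 7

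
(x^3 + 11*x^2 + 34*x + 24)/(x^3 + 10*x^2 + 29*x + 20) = (x + 6)/(x + 5)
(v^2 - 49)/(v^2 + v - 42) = (v - 7)/(v - 6)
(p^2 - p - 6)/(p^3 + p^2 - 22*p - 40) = (p - 3)/(p^2 - p - 20)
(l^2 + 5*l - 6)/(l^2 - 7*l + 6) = (l + 6)/(l - 6)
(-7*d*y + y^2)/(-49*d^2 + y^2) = y/(7*d + y)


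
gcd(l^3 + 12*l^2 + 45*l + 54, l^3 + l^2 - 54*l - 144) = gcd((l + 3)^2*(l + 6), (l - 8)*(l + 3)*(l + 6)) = l^2 + 9*l + 18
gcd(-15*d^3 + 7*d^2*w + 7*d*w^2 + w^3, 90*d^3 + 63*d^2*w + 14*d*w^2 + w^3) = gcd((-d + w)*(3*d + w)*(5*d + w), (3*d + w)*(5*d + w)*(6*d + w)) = 15*d^2 + 8*d*w + w^2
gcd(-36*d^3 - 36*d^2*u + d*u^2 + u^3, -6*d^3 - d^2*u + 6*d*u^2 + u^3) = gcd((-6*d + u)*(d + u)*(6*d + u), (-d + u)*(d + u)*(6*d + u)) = 6*d^2 + 7*d*u + u^2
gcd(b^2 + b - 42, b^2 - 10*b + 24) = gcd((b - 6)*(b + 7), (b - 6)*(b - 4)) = b - 6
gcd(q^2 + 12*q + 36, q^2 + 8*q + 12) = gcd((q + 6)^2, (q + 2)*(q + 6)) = q + 6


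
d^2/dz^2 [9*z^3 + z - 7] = 54*z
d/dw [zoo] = 0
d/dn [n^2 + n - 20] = 2*n + 1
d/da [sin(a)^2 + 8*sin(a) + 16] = 2*(sin(a) + 4)*cos(a)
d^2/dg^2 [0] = 0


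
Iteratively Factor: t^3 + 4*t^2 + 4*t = (t)*(t^2 + 4*t + 4) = t*(t + 2)*(t + 2)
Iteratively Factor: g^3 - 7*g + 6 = (g - 1)*(g^2 + g - 6) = (g - 2)*(g - 1)*(g + 3)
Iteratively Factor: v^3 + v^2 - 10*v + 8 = (v + 4)*(v^2 - 3*v + 2) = (v - 1)*(v + 4)*(v - 2)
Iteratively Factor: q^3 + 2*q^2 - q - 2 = (q - 1)*(q^2 + 3*q + 2) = (q - 1)*(q + 1)*(q + 2)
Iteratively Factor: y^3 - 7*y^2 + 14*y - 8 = (y - 4)*(y^2 - 3*y + 2) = (y - 4)*(y - 2)*(y - 1)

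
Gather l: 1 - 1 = 0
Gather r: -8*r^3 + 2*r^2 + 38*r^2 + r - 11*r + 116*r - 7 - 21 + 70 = -8*r^3 + 40*r^2 + 106*r + 42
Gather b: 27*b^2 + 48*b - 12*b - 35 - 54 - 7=27*b^2 + 36*b - 96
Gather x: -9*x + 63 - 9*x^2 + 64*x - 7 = -9*x^2 + 55*x + 56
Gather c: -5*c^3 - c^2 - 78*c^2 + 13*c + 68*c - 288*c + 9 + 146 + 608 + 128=-5*c^3 - 79*c^2 - 207*c + 891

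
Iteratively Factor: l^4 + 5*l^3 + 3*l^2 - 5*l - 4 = (l + 1)*(l^3 + 4*l^2 - l - 4) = (l - 1)*(l + 1)*(l^2 + 5*l + 4) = (l - 1)*(l + 1)*(l + 4)*(l + 1)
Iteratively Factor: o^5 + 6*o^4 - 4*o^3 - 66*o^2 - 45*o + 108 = (o + 4)*(o^4 + 2*o^3 - 12*o^2 - 18*o + 27) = (o + 3)*(o + 4)*(o^3 - o^2 - 9*o + 9) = (o - 3)*(o + 3)*(o + 4)*(o^2 + 2*o - 3) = (o - 3)*(o - 1)*(o + 3)*(o + 4)*(o + 3)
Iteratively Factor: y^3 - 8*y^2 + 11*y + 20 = (y - 5)*(y^2 - 3*y - 4) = (y - 5)*(y + 1)*(y - 4)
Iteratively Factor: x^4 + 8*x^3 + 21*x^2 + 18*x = (x + 2)*(x^3 + 6*x^2 + 9*x) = x*(x + 2)*(x^2 + 6*x + 9) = x*(x + 2)*(x + 3)*(x + 3)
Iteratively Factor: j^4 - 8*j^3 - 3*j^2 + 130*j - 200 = (j - 5)*(j^3 - 3*j^2 - 18*j + 40) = (j - 5)*(j - 2)*(j^2 - j - 20) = (j - 5)*(j - 2)*(j + 4)*(j - 5)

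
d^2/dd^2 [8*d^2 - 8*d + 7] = 16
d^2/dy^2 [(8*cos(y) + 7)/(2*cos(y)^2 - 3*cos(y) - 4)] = (288*sin(y)^4*cos(y) + 160*sin(y)^4 - 343*sin(y)^2 + 83*cos(y)/2 + 225*cos(3*y)/2 - 16*cos(5*y) + 137)/(2*sin(y)^2 + 3*cos(y) + 2)^3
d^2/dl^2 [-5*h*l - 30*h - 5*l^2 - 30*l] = -10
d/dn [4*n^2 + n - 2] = 8*n + 1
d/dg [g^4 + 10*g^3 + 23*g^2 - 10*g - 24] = 4*g^3 + 30*g^2 + 46*g - 10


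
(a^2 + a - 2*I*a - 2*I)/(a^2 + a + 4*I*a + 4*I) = (a - 2*I)/(a + 4*I)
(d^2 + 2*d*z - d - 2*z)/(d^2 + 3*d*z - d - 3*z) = (d + 2*z)/(d + 3*z)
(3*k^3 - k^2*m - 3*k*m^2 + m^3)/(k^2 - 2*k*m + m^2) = (3*k^2 + 2*k*m - m^2)/(k - m)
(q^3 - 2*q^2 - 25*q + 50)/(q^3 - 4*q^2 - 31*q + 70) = (q - 5)/(q - 7)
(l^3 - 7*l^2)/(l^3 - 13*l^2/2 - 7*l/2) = 2*l/(2*l + 1)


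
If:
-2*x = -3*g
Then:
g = 2*x/3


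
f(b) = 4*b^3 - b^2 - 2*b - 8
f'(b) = 12*b^2 - 2*b - 2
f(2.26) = 28.55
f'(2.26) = 54.77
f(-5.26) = -607.27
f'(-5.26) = 340.53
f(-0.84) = -9.40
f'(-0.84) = 8.15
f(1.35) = -2.68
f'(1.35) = 17.17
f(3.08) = 93.23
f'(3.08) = 105.68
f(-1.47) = -19.93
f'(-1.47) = 26.87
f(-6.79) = -1292.71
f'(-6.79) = 564.83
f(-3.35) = -162.90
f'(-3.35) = 139.37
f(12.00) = 6736.00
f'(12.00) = 1702.00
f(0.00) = -8.00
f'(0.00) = -2.00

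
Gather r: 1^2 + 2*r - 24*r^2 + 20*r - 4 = -24*r^2 + 22*r - 3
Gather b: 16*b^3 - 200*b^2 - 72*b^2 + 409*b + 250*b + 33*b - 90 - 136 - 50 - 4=16*b^3 - 272*b^2 + 692*b - 280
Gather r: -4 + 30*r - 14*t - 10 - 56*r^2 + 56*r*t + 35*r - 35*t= -56*r^2 + r*(56*t + 65) - 49*t - 14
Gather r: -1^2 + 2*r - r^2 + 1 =-r^2 + 2*r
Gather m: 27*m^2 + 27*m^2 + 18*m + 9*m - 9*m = 54*m^2 + 18*m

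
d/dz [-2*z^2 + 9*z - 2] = 9 - 4*z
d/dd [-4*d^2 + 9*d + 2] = 9 - 8*d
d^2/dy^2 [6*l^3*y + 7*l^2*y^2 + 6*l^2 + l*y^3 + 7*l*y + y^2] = 14*l^2 + 6*l*y + 2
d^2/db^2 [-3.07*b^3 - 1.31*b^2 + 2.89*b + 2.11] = -18.42*b - 2.62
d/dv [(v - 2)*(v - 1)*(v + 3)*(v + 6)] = 4*v^3 + 18*v^2 - 14*v - 36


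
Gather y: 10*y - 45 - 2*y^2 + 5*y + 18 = -2*y^2 + 15*y - 27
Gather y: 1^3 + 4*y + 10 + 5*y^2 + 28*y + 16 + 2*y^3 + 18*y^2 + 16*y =2*y^3 + 23*y^2 + 48*y + 27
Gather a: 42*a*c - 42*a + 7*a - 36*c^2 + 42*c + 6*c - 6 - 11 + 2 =a*(42*c - 35) - 36*c^2 + 48*c - 15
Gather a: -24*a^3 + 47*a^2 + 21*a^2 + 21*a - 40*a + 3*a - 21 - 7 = -24*a^3 + 68*a^2 - 16*a - 28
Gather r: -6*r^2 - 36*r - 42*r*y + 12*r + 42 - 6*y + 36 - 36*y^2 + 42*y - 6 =-6*r^2 + r*(-42*y - 24) - 36*y^2 + 36*y + 72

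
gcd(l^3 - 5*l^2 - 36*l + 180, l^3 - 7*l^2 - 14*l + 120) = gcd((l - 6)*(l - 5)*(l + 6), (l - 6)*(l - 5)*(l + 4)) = l^2 - 11*l + 30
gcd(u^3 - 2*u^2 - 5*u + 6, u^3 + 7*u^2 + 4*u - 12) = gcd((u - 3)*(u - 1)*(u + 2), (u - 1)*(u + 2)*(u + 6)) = u^2 + u - 2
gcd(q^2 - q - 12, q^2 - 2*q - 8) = q - 4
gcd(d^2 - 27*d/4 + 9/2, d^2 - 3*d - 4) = 1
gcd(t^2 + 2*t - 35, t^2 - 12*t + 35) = t - 5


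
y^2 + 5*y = y*(y + 5)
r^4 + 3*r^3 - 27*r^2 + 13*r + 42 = (r - 3)*(r - 2)*(r + 1)*(r + 7)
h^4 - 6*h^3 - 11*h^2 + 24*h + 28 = (h - 7)*(h - 2)*(h + 1)*(h + 2)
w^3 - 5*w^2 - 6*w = w*(w - 6)*(w + 1)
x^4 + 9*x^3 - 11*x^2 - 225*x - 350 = (x - 5)*(x + 2)*(x + 5)*(x + 7)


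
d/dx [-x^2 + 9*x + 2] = 9 - 2*x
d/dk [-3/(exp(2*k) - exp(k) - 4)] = (6*exp(k) - 3)*exp(k)/(-exp(2*k) + exp(k) + 4)^2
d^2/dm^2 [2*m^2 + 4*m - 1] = 4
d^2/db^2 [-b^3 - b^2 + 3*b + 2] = -6*b - 2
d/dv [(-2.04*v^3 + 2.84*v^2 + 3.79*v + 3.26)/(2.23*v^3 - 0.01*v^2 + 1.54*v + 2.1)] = (-1.77635683940025e-15*v^5 - 6.3128*v^4 - 23.1866*v^3 - 30.2499*v^2 + 11.9932*v + 2.9386)/(4.9729*v^6 - 0.0446*v^5 + 6.8685*v^4 + 9.3352*v^3 + 2.3296*v^2 + 6.468*v + 4.41)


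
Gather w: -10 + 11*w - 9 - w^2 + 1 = -w^2 + 11*w - 18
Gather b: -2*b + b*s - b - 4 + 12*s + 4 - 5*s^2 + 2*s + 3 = b*(s - 3) - 5*s^2 + 14*s + 3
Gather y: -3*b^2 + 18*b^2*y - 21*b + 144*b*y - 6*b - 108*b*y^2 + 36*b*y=-3*b^2 - 108*b*y^2 - 27*b + y*(18*b^2 + 180*b)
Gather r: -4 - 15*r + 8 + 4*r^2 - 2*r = 4*r^2 - 17*r + 4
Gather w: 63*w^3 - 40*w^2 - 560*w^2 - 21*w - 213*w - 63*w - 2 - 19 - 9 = 63*w^3 - 600*w^2 - 297*w - 30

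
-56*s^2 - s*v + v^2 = (-8*s + v)*(7*s + v)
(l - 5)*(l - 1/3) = l^2 - 16*l/3 + 5/3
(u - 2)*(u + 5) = u^2 + 3*u - 10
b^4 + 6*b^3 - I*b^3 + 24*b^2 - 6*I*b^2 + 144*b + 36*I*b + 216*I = (b + 6)*(b - 6*I)*(b + 2*I)*(b + 3*I)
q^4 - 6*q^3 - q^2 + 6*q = q*(q - 6)*(q - 1)*(q + 1)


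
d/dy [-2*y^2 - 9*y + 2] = -4*y - 9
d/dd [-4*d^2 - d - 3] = -8*d - 1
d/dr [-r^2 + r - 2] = 1 - 2*r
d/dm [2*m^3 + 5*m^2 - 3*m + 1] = 6*m^2 + 10*m - 3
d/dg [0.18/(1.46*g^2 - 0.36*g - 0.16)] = (0.0648 - 0.5256*g)/(-1.46*g^2 + 0.36*g + 0.16)^2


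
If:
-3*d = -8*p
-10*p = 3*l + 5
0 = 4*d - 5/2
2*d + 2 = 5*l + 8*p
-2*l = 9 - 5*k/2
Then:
No Solution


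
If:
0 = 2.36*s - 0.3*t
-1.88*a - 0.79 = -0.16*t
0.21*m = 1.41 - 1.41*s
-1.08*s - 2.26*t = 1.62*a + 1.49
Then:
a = -0.45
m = 6.99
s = -0.04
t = -0.32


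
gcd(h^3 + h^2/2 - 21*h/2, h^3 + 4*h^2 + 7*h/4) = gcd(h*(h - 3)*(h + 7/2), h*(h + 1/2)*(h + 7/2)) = h^2 + 7*h/2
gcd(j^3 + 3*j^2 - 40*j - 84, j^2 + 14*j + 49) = j + 7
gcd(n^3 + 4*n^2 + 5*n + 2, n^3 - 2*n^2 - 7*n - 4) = n^2 + 2*n + 1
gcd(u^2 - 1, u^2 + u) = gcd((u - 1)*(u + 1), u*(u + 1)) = u + 1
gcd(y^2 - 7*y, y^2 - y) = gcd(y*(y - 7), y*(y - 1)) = y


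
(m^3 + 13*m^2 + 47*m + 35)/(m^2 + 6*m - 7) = (m^2 + 6*m + 5)/(m - 1)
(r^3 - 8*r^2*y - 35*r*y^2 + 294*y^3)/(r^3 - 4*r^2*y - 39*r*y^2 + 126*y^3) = (-r + 7*y)/(-r + 3*y)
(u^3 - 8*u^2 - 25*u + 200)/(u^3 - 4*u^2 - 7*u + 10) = (u^2 - 3*u - 40)/(u^2 + u - 2)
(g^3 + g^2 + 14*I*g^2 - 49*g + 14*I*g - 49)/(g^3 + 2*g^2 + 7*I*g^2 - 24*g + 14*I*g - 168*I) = (g^2 + g*(1 + 7*I) + 7*I)/(g^2 + 2*g - 24)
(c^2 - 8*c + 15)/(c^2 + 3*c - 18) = (c - 5)/(c + 6)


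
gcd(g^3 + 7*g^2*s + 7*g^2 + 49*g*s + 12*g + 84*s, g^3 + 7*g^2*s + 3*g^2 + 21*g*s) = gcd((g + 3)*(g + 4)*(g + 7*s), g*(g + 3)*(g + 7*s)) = g^2 + 7*g*s + 3*g + 21*s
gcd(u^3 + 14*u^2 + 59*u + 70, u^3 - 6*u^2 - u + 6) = 1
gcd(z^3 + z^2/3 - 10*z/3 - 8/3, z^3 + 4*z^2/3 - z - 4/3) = z^2 + 7*z/3 + 4/3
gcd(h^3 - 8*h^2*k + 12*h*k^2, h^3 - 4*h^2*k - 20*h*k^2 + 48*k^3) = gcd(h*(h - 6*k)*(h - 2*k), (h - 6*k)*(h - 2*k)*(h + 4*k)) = h^2 - 8*h*k + 12*k^2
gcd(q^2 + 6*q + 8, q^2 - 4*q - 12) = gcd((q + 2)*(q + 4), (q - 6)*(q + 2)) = q + 2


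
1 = 1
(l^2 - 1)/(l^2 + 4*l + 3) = (l - 1)/(l + 3)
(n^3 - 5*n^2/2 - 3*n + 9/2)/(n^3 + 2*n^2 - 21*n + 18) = (n + 3/2)/(n + 6)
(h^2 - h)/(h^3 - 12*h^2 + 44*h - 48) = h*(h - 1)/(h^3 - 12*h^2 + 44*h - 48)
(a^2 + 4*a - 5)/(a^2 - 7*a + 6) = (a + 5)/(a - 6)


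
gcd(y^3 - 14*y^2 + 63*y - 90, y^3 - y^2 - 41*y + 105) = y^2 - 8*y + 15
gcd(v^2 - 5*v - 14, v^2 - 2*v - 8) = v + 2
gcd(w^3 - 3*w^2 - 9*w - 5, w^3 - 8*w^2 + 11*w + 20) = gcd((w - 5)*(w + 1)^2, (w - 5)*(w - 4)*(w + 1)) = w^2 - 4*w - 5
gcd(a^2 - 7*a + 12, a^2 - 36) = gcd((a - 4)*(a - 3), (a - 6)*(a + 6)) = 1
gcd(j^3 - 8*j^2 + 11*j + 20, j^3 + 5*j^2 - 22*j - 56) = j - 4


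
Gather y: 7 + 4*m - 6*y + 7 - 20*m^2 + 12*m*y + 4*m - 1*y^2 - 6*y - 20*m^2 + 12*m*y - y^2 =-40*m^2 + 8*m - 2*y^2 + y*(24*m - 12) + 14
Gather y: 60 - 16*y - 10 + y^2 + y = y^2 - 15*y + 50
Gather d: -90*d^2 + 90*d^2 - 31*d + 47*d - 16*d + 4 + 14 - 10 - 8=0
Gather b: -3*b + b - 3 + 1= -2*b - 2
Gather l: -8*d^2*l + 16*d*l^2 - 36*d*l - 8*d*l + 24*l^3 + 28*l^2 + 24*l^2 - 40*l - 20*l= 24*l^3 + l^2*(16*d + 52) + l*(-8*d^2 - 44*d - 60)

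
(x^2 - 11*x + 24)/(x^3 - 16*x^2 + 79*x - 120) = 1/(x - 5)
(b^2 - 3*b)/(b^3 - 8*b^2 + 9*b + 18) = b/(b^2 - 5*b - 6)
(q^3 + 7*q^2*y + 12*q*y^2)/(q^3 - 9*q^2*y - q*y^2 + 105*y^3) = q*(q + 4*y)/(q^2 - 12*q*y + 35*y^2)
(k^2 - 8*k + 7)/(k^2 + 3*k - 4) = (k - 7)/(k + 4)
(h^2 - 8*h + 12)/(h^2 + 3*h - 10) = (h - 6)/(h + 5)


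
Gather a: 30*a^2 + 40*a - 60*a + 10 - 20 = 30*a^2 - 20*a - 10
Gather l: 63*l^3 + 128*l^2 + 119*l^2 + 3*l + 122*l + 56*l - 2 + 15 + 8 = 63*l^3 + 247*l^2 + 181*l + 21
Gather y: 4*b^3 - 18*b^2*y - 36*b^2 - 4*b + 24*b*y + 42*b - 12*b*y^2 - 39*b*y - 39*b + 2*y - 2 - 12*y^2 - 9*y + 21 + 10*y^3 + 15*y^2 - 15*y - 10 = 4*b^3 - 36*b^2 - b + 10*y^3 + y^2*(3 - 12*b) + y*(-18*b^2 - 15*b - 22) + 9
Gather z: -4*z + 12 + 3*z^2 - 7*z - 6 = 3*z^2 - 11*z + 6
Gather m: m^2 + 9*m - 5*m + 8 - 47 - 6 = m^2 + 4*m - 45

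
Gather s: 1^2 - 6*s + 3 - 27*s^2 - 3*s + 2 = -27*s^2 - 9*s + 6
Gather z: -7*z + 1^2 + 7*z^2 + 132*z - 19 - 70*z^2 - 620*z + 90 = -63*z^2 - 495*z + 72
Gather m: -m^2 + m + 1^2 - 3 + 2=-m^2 + m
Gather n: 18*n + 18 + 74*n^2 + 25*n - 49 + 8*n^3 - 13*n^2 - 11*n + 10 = 8*n^3 + 61*n^2 + 32*n - 21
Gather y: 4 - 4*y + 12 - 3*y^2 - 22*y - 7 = -3*y^2 - 26*y + 9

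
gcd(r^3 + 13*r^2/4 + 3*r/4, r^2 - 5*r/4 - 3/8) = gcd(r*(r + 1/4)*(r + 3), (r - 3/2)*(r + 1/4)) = r + 1/4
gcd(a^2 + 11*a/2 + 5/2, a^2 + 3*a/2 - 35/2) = a + 5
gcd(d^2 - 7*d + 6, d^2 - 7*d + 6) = d^2 - 7*d + 6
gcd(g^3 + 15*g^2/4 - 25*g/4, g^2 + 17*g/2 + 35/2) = g + 5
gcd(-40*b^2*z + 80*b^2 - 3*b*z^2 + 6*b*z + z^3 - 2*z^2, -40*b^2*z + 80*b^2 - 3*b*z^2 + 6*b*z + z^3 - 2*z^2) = -40*b^2*z + 80*b^2 - 3*b*z^2 + 6*b*z + z^3 - 2*z^2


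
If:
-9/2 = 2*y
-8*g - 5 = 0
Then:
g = -5/8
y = -9/4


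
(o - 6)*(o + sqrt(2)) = o^2 - 6*o + sqrt(2)*o - 6*sqrt(2)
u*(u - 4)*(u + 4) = u^3 - 16*u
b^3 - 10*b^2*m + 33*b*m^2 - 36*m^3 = (b - 4*m)*(b - 3*m)^2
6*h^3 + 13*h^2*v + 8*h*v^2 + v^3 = (h + v)^2*(6*h + v)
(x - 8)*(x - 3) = x^2 - 11*x + 24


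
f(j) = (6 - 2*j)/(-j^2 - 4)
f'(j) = 2*j*(6 - 2*j)/(-j^2 - 4)^2 - 2/(-j^2 - 4)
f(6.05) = 0.15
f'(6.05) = 0.00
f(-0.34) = -1.62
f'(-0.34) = 0.22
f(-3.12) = -0.89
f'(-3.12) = -0.26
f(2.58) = -0.08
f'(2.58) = 0.23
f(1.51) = -0.47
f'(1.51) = 0.55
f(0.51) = -1.17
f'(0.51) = 0.75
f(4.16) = 0.11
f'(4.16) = 0.05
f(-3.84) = -0.73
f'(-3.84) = -0.19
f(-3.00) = -0.92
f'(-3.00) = -0.27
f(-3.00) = -0.92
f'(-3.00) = -0.27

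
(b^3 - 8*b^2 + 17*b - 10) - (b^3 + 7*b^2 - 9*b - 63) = -15*b^2 + 26*b + 53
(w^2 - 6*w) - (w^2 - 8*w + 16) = 2*w - 16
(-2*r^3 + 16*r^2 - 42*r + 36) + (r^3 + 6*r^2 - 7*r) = -r^3 + 22*r^2 - 49*r + 36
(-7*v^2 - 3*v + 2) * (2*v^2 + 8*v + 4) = -14*v^4 - 62*v^3 - 48*v^2 + 4*v + 8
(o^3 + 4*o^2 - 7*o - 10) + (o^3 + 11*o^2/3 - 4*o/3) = 2*o^3 + 23*o^2/3 - 25*o/3 - 10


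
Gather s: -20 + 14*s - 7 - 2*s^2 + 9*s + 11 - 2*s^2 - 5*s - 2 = -4*s^2 + 18*s - 18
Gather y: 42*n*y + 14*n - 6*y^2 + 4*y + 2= 14*n - 6*y^2 + y*(42*n + 4) + 2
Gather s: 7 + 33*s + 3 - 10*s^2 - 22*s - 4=-10*s^2 + 11*s + 6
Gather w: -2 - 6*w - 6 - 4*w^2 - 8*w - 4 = -4*w^2 - 14*w - 12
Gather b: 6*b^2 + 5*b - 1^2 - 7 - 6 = 6*b^2 + 5*b - 14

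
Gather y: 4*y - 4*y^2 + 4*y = -4*y^2 + 8*y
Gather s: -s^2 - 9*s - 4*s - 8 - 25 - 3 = -s^2 - 13*s - 36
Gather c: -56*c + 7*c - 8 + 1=-49*c - 7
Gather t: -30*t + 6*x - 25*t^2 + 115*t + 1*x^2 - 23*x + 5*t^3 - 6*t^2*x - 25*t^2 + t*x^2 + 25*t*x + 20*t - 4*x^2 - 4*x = 5*t^3 + t^2*(-6*x - 50) + t*(x^2 + 25*x + 105) - 3*x^2 - 21*x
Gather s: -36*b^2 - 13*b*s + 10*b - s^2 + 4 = -36*b^2 - 13*b*s + 10*b - s^2 + 4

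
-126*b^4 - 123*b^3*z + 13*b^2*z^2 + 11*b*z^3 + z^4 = (-3*b + z)*(b + z)*(6*b + z)*(7*b + z)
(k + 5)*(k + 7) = k^2 + 12*k + 35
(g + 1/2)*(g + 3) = g^2 + 7*g/2 + 3/2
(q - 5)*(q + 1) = q^2 - 4*q - 5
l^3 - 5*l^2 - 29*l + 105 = (l - 7)*(l - 3)*(l + 5)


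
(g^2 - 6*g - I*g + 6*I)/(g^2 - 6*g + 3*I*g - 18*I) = (g - I)/(g + 3*I)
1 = 1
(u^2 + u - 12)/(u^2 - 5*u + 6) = (u + 4)/(u - 2)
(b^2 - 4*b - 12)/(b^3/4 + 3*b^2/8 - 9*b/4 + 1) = 8*(b^2 - 4*b - 12)/(2*b^3 + 3*b^2 - 18*b + 8)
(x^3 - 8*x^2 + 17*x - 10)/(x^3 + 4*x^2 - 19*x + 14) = (x - 5)/(x + 7)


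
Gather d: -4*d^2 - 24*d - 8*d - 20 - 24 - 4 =-4*d^2 - 32*d - 48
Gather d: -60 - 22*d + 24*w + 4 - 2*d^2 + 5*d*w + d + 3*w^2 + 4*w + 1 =-2*d^2 + d*(5*w - 21) + 3*w^2 + 28*w - 55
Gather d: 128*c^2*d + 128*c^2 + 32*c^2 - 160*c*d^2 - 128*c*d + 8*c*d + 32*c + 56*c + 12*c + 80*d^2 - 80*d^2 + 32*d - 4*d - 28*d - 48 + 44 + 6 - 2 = 160*c^2 - 160*c*d^2 + 100*c + d*(128*c^2 - 120*c)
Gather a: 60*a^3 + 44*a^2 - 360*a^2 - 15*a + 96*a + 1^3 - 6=60*a^3 - 316*a^2 + 81*a - 5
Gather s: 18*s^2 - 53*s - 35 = 18*s^2 - 53*s - 35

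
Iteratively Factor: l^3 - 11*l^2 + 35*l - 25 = (l - 1)*(l^2 - 10*l + 25) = (l - 5)*(l - 1)*(l - 5)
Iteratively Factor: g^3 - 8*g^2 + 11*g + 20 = (g - 4)*(g^2 - 4*g - 5) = (g - 4)*(g + 1)*(g - 5)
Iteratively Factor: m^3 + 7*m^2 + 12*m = (m + 3)*(m^2 + 4*m) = (m + 3)*(m + 4)*(m)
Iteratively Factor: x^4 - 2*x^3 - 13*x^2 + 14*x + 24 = (x + 1)*(x^3 - 3*x^2 - 10*x + 24) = (x - 2)*(x + 1)*(x^2 - x - 12) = (x - 4)*(x - 2)*(x + 1)*(x + 3)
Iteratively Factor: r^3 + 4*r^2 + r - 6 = (r + 2)*(r^2 + 2*r - 3) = (r + 2)*(r + 3)*(r - 1)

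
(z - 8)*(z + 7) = z^2 - z - 56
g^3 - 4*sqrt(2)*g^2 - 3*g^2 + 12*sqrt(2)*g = g*(g - 3)*(g - 4*sqrt(2))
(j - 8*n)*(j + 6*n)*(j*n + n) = j^3*n - 2*j^2*n^2 + j^2*n - 48*j*n^3 - 2*j*n^2 - 48*n^3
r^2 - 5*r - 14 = (r - 7)*(r + 2)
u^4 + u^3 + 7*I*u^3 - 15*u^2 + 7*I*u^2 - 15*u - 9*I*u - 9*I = (u + 1)*(u + I)*(u + 3*I)^2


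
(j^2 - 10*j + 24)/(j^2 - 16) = (j - 6)/(j + 4)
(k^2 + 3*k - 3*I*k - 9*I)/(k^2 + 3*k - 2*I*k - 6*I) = (k - 3*I)/(k - 2*I)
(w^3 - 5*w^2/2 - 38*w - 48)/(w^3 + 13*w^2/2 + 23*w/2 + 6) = (w - 8)/(w + 1)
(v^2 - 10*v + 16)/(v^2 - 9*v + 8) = (v - 2)/(v - 1)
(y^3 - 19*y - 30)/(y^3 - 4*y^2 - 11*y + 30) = (y + 2)/(y - 2)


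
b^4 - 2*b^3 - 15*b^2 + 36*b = b*(b - 3)^2*(b + 4)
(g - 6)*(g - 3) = g^2 - 9*g + 18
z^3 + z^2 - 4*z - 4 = (z - 2)*(z + 1)*(z + 2)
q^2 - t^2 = (q - t)*(q + t)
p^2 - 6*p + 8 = (p - 4)*(p - 2)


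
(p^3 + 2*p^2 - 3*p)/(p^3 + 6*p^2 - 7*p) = (p + 3)/(p + 7)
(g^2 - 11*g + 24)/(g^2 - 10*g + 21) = (g - 8)/(g - 7)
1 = 1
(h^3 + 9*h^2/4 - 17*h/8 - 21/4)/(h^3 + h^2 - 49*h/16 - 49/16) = 2*(2*h^2 + h - 6)/(4*h^2 - 3*h - 7)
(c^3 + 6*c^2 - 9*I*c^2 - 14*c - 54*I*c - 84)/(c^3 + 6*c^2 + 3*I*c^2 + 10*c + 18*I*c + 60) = (c - 7*I)/(c + 5*I)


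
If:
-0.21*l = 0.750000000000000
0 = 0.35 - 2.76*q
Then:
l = -3.57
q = 0.13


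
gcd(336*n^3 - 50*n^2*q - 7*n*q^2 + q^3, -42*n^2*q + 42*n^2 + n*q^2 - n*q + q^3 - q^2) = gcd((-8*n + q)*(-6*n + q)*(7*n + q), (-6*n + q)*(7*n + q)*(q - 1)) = -42*n^2 + n*q + q^2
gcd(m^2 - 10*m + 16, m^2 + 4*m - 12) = m - 2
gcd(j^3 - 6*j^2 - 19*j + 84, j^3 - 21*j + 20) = 1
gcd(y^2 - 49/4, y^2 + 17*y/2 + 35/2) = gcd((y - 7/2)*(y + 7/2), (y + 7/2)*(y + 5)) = y + 7/2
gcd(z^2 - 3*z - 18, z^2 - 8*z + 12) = z - 6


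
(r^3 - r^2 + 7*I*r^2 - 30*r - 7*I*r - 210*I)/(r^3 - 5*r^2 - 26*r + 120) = (r + 7*I)/(r - 4)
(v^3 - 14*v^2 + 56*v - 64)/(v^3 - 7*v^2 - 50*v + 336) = (v^2 - 6*v + 8)/(v^2 + v - 42)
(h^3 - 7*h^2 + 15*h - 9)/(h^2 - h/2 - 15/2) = 2*(h^2 - 4*h + 3)/(2*h + 5)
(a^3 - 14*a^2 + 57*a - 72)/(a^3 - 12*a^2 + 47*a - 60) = (a^2 - 11*a + 24)/(a^2 - 9*a + 20)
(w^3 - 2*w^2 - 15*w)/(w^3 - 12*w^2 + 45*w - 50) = w*(w + 3)/(w^2 - 7*w + 10)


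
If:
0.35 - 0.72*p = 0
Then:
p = 0.49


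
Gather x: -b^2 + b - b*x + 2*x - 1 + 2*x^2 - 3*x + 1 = -b^2 + b + 2*x^2 + x*(-b - 1)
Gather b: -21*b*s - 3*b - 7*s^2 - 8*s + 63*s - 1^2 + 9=b*(-21*s - 3) - 7*s^2 + 55*s + 8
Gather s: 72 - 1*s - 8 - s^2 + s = 64 - s^2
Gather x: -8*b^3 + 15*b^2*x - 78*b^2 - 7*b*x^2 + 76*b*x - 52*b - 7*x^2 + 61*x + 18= -8*b^3 - 78*b^2 - 52*b + x^2*(-7*b - 7) + x*(15*b^2 + 76*b + 61) + 18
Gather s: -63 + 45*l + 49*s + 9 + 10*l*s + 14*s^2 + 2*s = 45*l + 14*s^2 + s*(10*l + 51) - 54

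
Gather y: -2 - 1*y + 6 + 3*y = 2*y + 4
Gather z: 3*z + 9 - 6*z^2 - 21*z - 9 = -6*z^2 - 18*z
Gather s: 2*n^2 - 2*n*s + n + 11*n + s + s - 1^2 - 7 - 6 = 2*n^2 + 12*n + s*(2 - 2*n) - 14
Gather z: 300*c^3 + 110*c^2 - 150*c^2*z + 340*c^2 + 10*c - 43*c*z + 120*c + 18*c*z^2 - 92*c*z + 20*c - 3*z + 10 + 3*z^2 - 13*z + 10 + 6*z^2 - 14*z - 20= 300*c^3 + 450*c^2 + 150*c + z^2*(18*c + 9) + z*(-150*c^2 - 135*c - 30)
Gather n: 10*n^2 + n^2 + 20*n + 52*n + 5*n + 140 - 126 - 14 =11*n^2 + 77*n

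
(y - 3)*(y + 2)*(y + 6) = y^3 + 5*y^2 - 12*y - 36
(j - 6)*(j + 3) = j^2 - 3*j - 18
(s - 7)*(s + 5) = s^2 - 2*s - 35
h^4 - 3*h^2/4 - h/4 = h*(h - 1)*(h + 1/2)^2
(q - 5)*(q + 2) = q^2 - 3*q - 10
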